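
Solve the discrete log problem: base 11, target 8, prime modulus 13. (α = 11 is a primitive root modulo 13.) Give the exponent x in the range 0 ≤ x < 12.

9

Successive powers of 11 modulo 13:
  11^0=1  11^1=11  11^2=4  11^3=5  11^4=3  11^5=7
  11^6=12  11^7=2  11^8=9  11^9=8
So 11^9 ≡ 8 (mod 13), giving x = 9.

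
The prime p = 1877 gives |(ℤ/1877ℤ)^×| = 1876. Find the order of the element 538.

268

The order of 538 must divide p − 1 = 1876 = 2^2 · 7 · 67.
Divisors: 1, 2, 4, 7, 14, 28, 67, 134, 268, 469, 938, 1876.
Check each in increasing order: 538^1 ≡ 538;  538^2 ≡ 386;  538^4 ≡ 713;  538^7 ≡ 139;  538^14 ≡ 551;  538^28 ≡ 1404;  538^67 ≡ 137;  538^134 ≡ 1876;  538^268 ≡ 1.
Smallest exponent giving 1 is 268.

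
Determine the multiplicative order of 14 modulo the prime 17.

16

The order of 14 must divide p − 1 = 16 = 2^4.
Divisors: 1, 2, 4, 8, 16.
Check each in increasing order: 14^1 ≡ 14;  14^2 ≡ 9;  14^4 ≡ 13;  14^8 ≡ 16;  14^16 ≡ 1.
Smallest exponent giving 1 is 16.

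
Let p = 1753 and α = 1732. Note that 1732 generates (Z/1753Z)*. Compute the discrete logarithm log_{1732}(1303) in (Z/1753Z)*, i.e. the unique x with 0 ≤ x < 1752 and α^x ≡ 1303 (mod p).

Baby-step giant-step with m = ceil(sqrt(1752)) = 42.
Baby table (1732^j mod 1753 for j=0..41):
  0:1  1:1732  2:441  3:1257  4:1651  5:389  6:596  7:1508
  8:1639  9:641  10:563  11:448  12:1110  13:1232  14:423  15:1635
  16:725  17:552  18:679  19:1518  20:1429  21:1545  22:862  23:1181
  24:1494  25:180  26:1479  27:495  28:123  29:923  30:1653  31:347
  32:1478  33:516  34:1435  35:1419  36:2  37:1711  38:882  39:761
  40:1549  41:778
Giant step factor: 1732^(-42) ≡ 1728 (mod 1753).
Scan 1303·1728^i mod 1753 for i = 0, 1, …:
  i=0: 1303   i=1: 732   i=2: 983   i=3: 1720
  i=4: 825   i=5: 411   i=6: 243   i=7: 937
  i=8: 1117   i=9: 123
Match at i=9, j=28: x = 9·42 + 28 = 406.

406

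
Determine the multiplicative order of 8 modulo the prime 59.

58

The order of 8 must divide p − 1 = 58 = 2 · 29.
Divisors: 1, 2, 29, 58.
Check each in increasing order: 8^1 ≡ 8;  8^2 ≡ 5;  8^29 ≡ 58;  8^58 ≡ 1.
Smallest exponent giving 1 is 58.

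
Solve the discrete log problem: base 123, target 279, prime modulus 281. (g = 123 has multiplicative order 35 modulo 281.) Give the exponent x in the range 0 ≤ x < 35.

Successive powers of 123 modulo 281:
  123^0=1  123^1=123  123^2=236  123^3=85  123^4=58  123^5=109
  123^6=200  123^7=153  123^8=273  123^9=140  123^10=79  123^11=163
  123^12=98  123^13=252  123^14=86  123^15=181  123^16=64  123^17=4
  123^18=211  123^19=101  123^20=59  123^21=232  123^22=155  123^23=238
  123^24=50  123^25=249  123^26=279
So 123^26 ≡ 279 (mod 281), giving x = 26.

26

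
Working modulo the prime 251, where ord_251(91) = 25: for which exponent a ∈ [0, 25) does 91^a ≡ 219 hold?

10

Successive powers of 91 modulo 251:
  91^0=1  91^1=91  91^2=249  91^3=69  91^4=4  91^5=113
  91^6=243  91^7=25  91^8=16  91^9=201  91^10=219
So 91^10 ≡ 219 (mod 251), giving a = 10.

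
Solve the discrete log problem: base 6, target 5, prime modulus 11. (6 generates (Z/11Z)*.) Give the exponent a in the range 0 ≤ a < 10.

Successive powers of 6 modulo 11:
  6^0=1  6^1=6  6^2=3  6^3=7  6^4=9  6^5=10
  6^6=5
So 6^6 ≡ 5 (mod 11), giving a = 6.

6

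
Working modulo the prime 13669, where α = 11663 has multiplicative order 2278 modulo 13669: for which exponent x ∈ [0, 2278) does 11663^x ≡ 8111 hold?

368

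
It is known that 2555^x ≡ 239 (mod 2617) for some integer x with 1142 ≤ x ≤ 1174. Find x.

1147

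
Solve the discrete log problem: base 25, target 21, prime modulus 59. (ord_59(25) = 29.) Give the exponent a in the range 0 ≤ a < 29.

25

Successive powers of 25 modulo 59:
  25^0=1  25^1=25  25^2=35  25^3=49  25^4=45  25^5=4
  25^6=41  25^7=22  25^8=19  25^9=3  25^10=16  25^11=46
  25^12=29  25^13=17  25^14=12  25^15=5  25^16=7  25^17=57
  25^18=9  25^19=48  25^20=20  25^21=28  25^22=51  25^23=36
  25^24=15  25^25=21
So 25^25 ≡ 21 (mod 59), giving a = 25.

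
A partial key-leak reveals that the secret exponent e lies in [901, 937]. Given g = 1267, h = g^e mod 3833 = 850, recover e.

Compute 1267^901 mod 3833 = 783, then multiply by 1267 repeatedly:
  1267^901=783  1267^902=3147  1267^903=929  1267^904=312  1267^905=505
  1267^906=3557  1267^907=2944  1267^908=539  1267^909=639  1267^910=850
Found 850 at exponent 910.

910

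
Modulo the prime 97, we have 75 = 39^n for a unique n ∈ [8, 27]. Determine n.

24

Compute 39^8 mod 97 = 81, then multiply by 39 repeatedly:
  39^8=81  39^9=55  39^10=11  39^11=41  39^12=47
  39^13=87  39^14=95  39^15=19  39^16=62  39^17=90
  39^18=18  39^19=23  39^20=24  39^21=63  39^22=32
  39^23=84  39^24=75
Found 75 at exponent 24.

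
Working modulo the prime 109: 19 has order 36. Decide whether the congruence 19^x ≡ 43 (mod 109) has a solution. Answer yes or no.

43 ∈ ⟨19⟩ iff 43^36 ≡ 1 (mod 109), since |⟨19⟩| = 36.
43^36 mod 109 = 1.
Since 1 = 1, 43 lies in the subgroup.

yes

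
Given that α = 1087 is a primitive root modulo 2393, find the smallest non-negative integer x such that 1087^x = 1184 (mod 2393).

18

Successive powers of 1087 modulo 2393:
  1087^0=1  1087^1=1087  1087^2=1820  1087^3=1722  1087^4=488  1087^5=1603
  1087^6=357  1087^7=393  1087^8=1237  1087^9=2146  1087^10=1920  1087^11=344
  1087^12=620  1087^13=1507  1087^14=1297  1087^15=362  1087^16=1042  1087^17=765
  1087^18=1184
So 1087^18 ≡ 1184 (mod 2393), giving x = 18.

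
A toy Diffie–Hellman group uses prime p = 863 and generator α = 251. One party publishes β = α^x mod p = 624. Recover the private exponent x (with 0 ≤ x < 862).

Baby-step giant-step with m = ceil(sqrt(862)) = 30.
Baby table (251^j mod 863 for j=0..29):
  0:1  1:251  2:2  3:502  4:4  5:141  6:8  7:282
  8:16  9:564  10:32  11:265  12:64  13:530  14:128  15:197
  16:256  17:394  18:512  19:788  20:161  21:713  22:322  23:563
  24:644  25:263  26:425  27:526  28:850  29:189
Giant step factor: 251^(-30) ≡ 697 (mod 863).
Scan 624·697^i mod 863 for i = 0, 1, …:
  i=0: 624   i=1: 839   i=2: 532   i=3: 577
  i=4: 11   i=5: 763   i=6: 203   i=7: 822
  i=8: 765   i=9: 734     …   i=24: 378
  i=25: 251
Match at i=25, j=1: x = 25·30 + 1 = 751.

751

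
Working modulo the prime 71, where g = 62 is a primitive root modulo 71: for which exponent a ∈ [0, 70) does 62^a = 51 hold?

Successive powers of 62 modulo 71:
  62^0=1  62^1=62  62^2=10  62^3=52  62^4=29  62^5=23
  62^6=6  62^7=17  62^8=60  62^9=28  62^10=32  62^11=67
  62^12=36  62^13=31  62^14=5  62^15=26  62^16=50  62^17=47
  62^18=3  62^19=44  62^20=30  62^21=14  62^22=16  62^23=69
  62^24=18  62^25=51
So 62^25 ≡ 51 (mod 71), giving a = 25.

25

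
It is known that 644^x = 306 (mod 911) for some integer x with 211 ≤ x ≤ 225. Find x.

213

Compute 644^211 mod 911 = 865, then multiply by 644 repeatedly:
  644^211=865  644^212=439  644^213=306
Found 306 at exponent 213.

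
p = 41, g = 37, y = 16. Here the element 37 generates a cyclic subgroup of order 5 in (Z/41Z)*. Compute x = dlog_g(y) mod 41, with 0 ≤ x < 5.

2

Successive powers of 37 modulo 41:
  37^0=1  37^1=37  37^2=16
So 37^2 ≡ 16 (mod 41), giving x = 2.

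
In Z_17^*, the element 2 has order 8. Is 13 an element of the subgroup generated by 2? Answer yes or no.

⟨2⟩ has order 8; its elements mod 17 are {1, 2, 4, 8, 9, 13, 15, 16}.
13 is in this set.

yes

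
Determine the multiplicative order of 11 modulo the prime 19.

The order of 11 must divide p − 1 = 18 = 2 · 3^2.
Divisors: 1, 2, 3, 6, 9, 18.
Check each in increasing order: 11^1 ≡ 11;  11^2 ≡ 7;  11^3 ≡ 1.
Smallest exponent giving 1 is 3.

3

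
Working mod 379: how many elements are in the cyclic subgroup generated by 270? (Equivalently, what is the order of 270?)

189

The order of 270 must divide p − 1 = 378 = 2 · 3^3 · 7.
Divisors: 1, 2, 3, 6, 7, 9, 14, 18, 21, 27, 42, 54, 63, 126, 189, 378.
Check each in increasing order: 270^1 ≡ 270;  270^2 ≡ 132;  270^3 ≡ 14;  270^6 ≡ 196;  270^7 ≡ 239;  270^9 ≡ 91;  270^14 ≡ 271;  270^18 ≡ 322;  270^21 ≡ 339;  270^27 ≡ 119;  270^42 ≡ 84;  270^54 ≡ 138;  270^63 ≡ 51;  270^126 ≡ 327;  270^189 ≡ 1.
Smallest exponent giving 1 is 189.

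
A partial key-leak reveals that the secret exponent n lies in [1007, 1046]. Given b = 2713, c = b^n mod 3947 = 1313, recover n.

Compute 2713^1007 mod 3947 = 1905, then multiply by 2713 repeatedly:
  2713^1007=1905  2713^1008=1642  2713^1009=2530  2713^1010=57  2713^1011=708
  2713^1012=2562  2713^1013=39  2713^1014=3185  2713^1015=922  2713^1016=2935
  2713^1017=1556  2713^1018=2085  2713^1019=554  2713^1020=3142  2713^1021=2673
  2713^1022=1210  2713^1023=2773  2713^1024=167  2713^1025=3113  2713^1026=2936
  2713^1027=322  2713^1028=1299  2713^1029=3463  2713^1030=1259  2713^1031=1512
  2713^1032=1123  2713^1033=3562  2713^1034=1450  2713^1035=2638  2713^1036=983
  2713^1037=2654  2713^1038=974  2713^1039=1919  2713^1040=154  2713^1041=3367
  2713^1042=1313
Found 1313 at exponent 1042.

1042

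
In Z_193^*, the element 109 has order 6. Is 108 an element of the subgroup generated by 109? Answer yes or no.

yes

⟨109⟩ has order 6; its elements mod 193 are {1, 84, 85, 108, 109, 192}.
108 is in this set.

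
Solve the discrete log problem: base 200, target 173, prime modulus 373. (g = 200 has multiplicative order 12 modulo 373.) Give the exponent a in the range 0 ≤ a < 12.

Successive powers of 200 modulo 373:
  200^0=1  200^1=200  200^2=89  200^3=269  200^4=88  200^5=69
  200^6=372  200^7=173
So 200^7 ≡ 173 (mod 373), giving a = 7.

7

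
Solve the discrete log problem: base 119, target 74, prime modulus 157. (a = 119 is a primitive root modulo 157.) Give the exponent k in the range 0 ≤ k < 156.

Baby-step giant-step with m = ceil(sqrt(156)) = 13.
Baby table (119^j mod 157 for j=0..12):
  0:1  1:119  2:31  3:78  4:19  5:63  6:118  7:69
  8:47  9:98  10:44  11:55  12:108
Giant step factor: 119^(-13) ≡ 107 (mod 157).
Scan 74·107^i mod 157 for i = 0, 1, …:
  i=0: 74   i=1: 68   i=2: 54   i=3: 126
  i=4: 137   i=5: 58   i=6: 83   i=7: 89
  i=8: 103   i=9: 31
Match at i=9, j=2: k = 9·13 + 2 = 119.

119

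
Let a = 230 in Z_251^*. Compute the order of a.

250

The order of 230 must divide p − 1 = 250 = 2 · 5^3.
Divisors: 1, 2, 5, 10, 25, 50, 125, 250.
Check each in increasing order: 230^1 ≡ 230;  230^2 ≡ 190;  230^5 ≡ 171;  230^10 ≡ 125;  230^25 ≡ 231;  230^50 ≡ 149;  230^125 ≡ 250;  230^250 ≡ 1.
Smallest exponent giving 1 is 250.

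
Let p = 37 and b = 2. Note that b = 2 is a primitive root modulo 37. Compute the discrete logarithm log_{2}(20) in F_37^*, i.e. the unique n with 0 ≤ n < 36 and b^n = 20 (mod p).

Successive powers of 2 modulo 37:
  2^0=1  2^1=2  2^2=4  2^3=8  2^4=16  2^5=32
  2^6=27  2^7=17  2^8=34  2^9=31  2^10=25  2^11=13
  2^12=26  2^13=15  2^14=30  2^15=23  2^16=9  2^17=18
  2^18=36  2^19=35  2^20=33  2^21=29  2^22=21  2^23=5
  2^24=10  2^25=20
So 2^25 ≡ 20 (mod 37), giving n = 25.

25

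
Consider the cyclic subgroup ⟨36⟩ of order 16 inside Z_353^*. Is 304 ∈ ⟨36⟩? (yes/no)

304 ∈ ⟨36⟩ iff 304^16 ≡ 1 (mod 353), since |⟨36⟩| = 16.
304^16 mod 353 = 1.
Since 1 = 1, 304 lies in the subgroup.

yes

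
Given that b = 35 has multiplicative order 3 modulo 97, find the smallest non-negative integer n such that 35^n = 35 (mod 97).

1

Successive powers of 35 modulo 97:
  35^0=1  35^1=35
So 35^1 ≡ 35 (mod 97), giving n = 1.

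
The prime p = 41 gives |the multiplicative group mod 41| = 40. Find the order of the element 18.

The order of 18 must divide p − 1 = 40 = 2^3 · 5.
Divisors: 1, 2, 4, 5, 8, 10, 20, 40.
Check each in increasing order: 18^1 ≡ 18;  18^2 ≡ 37;  18^4 ≡ 16;  18^5 ≡ 1.
Smallest exponent giving 1 is 5.

5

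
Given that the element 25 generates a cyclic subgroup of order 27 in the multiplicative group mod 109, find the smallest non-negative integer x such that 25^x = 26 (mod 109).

Successive powers of 25 modulo 109:
  25^0=1  25^1=25  25^2=80  25^3=38  25^4=78  25^5=97
  25^6=27  25^7=21  25^8=89  25^9=45  25^10=35  25^11=3
  25^12=75  25^13=22  25^14=5  25^15=16  25^16=73  25^17=81
  25^18=63  25^19=49  25^20=26
So 25^20 ≡ 26 (mod 109), giving x = 20.

20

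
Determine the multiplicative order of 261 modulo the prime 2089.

58

The order of 261 must divide p − 1 = 2088 = 2^3 · 3^2 · 29.
Divisors: 1, 2, 3, 4, 6, 8, 9, 12, 18, 24, 29, 36, 58, 72, 87, 116, 174, 232, 261, 348, 522, 696, 1044, 2088.
Check each in increasing order: 261^1 ≡ 261;  261^2 ≡ 1273;  261^3 ≡ 102;  261^4 ≡ 1554;  261^6 ≡ 2048;  261^8 ≡ 32;  261^9 ≡ 2085;  261^12 ≡ 1681;  261^18 ≡ 16;  261^24 ≡ 1433;  261^29 ≡ 2088;  261^36 ≡ 256;  261^58 ≡ 1.
Smallest exponent giving 1 is 58.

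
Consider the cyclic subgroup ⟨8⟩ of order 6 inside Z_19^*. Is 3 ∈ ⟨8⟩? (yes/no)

no

⟨8⟩ has order 6; its elements mod 19 are {1, 7, 8, 11, 12, 18}.
3 is not in this set.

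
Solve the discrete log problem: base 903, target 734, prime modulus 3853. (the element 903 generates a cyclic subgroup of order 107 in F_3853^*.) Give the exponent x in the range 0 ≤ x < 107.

Baby-step giant-step with m = ceil(sqrt(107)) = 11.
Baby table (903^j mod 3853 for j=0..10):
  0:1  1:903  2:2426  3:2174  4:1945  5:3220  6:2498  7:1689
  8:3232  9:1775  10:3830
Giant step factor: 903^(-11) ≡ 3128 (mod 3853).
Scan 734·3128^i mod 3853 for i = 0, 1, …:
  i=0: 734   i=1: 3417   i=2: 154   i=3: 87
  i=4: 2426
Match at i=4, j=2: x = 4·11 + 2 = 46.

46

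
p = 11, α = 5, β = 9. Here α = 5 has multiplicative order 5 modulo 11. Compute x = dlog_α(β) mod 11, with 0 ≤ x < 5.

Successive powers of 5 modulo 11:
  5^0=1  5^1=5  5^2=3  5^3=4  5^4=9
So 5^4 ≡ 9 (mod 11), giving x = 4.

4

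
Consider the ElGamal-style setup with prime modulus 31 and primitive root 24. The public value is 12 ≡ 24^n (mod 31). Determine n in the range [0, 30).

13

Successive powers of 24 modulo 31:
  24^0=1  24^1=24  24^2=18  24^3=29  24^4=14  24^5=26
  24^6=4  24^7=3  24^8=10  24^9=23  24^10=25  24^11=11
  24^12=16  24^13=12
So 24^13 ≡ 12 (mod 31), giving n = 13.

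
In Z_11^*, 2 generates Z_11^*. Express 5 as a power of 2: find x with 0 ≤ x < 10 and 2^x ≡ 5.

4

Successive powers of 2 modulo 11:
  2^0=1  2^1=2  2^2=4  2^3=8  2^4=5
So 2^4 ≡ 5 (mod 11), giving x = 4.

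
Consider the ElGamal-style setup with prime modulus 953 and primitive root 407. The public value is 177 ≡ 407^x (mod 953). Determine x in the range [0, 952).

123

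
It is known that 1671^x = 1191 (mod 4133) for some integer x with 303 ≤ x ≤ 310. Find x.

309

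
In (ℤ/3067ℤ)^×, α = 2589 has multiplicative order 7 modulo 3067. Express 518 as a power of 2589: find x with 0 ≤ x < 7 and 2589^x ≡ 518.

3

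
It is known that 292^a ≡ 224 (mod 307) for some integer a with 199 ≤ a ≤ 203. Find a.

Compute 292^199 mod 307 = 13, then multiply by 292 repeatedly:
  292^199=13  292^200=112  292^201=162  292^202=26  292^203=224
Found 224 at exponent 203.

203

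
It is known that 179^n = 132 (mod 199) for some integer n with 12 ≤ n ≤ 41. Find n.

30

Compute 179^12 mod 199 = 64, then multiply by 179 repeatedly:
  179^12=64  179^13=113  179^14=128  179^15=27  179^16=57
  179^17=54  179^18=114  179^19=108  179^20=29  179^21=17
  179^22=58  179^23=34  179^24=116  179^25=68  179^26=33
  179^27=136  179^28=66  179^29=73  179^30=132
Found 132 at exponent 30.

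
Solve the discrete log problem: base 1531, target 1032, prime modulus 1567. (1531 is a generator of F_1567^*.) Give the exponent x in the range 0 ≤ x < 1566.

Baby-step giant-step with m = ceil(sqrt(1566)) = 40.
Baby table (1531^j mod 1567 for j=0..39):
  0:1  1:1531  2:1296  3:354  4:1359  5:1220  6:1523  7:17
  8:955  9:94  10:1317  11:1165  12:369  13:819  14:289  15:565
  16:31  17:451  18:1001  19:5  20:1387  21:212  22:203  23:527
  24:1399  25:1347  26:85  27:74  28:470  29:317  30:1124  31:278
  32:961  33:1445  34:1258  35:155  36:688  37:304  38:25  39:667
Giant step factor: 1531^(-40) ≡ 1533 (mod 1567).
Scan 1032·1533^i mod 1567 for i = 0, 1, …:
  i=0: 1032   i=1: 953   i=2: 505   i=3: 67
  i=4: 856   i=5: 669   i=6: 759   i=7: 833
  i=8: 1451   i=9: 810     …   i=31: 283
  i=32: 1347
Match at i=32, j=25: x = 32·40 + 25 = 1305.

1305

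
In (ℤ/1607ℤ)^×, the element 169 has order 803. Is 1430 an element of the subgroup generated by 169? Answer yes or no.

no

1430 ∈ ⟨169⟩ iff 1430^803 ≡ 1 (mod 1607), since |⟨169⟩| = 803.
1430^803 mod 1607 = 1606.
Since 1606 ≠ 1, 1430 does not lie in the subgroup.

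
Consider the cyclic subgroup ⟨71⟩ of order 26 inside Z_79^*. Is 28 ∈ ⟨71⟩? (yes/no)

no

28 ∈ ⟨71⟩ iff 28^26 ≡ 1 (mod 79), since |⟨71⟩| = 26.
28^26 mod 79 = 23.
Since 23 ≠ 1, 28 does not lie in the subgroup.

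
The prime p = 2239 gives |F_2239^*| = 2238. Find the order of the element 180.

373

The order of 180 must divide p − 1 = 2238 = 2 · 3 · 373.
Divisors: 1, 2, 3, 6, 373, 746, 1119, 2238.
Check each in increasing order: 180^1 ≡ 180;  180^2 ≡ 1054;  180^3 ≡ 1644;  180^6 ≡ 263;  180^373 ≡ 1.
Smallest exponent giving 1 is 373.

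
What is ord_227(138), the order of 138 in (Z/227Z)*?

226

The order of 138 must divide p − 1 = 226 = 2 · 113.
Divisors: 1, 2, 113, 226.
Check each in increasing order: 138^1 ≡ 138;  138^2 ≡ 203;  138^113 ≡ 226;  138^226 ≡ 1.
Smallest exponent giving 1 is 226.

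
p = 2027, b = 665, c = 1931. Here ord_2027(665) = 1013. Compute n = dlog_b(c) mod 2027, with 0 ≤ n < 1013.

Baby-step giant-step with m = ceil(sqrt(1013)) = 32.
Baby table (665^j mod 2027 for j=0..31):
  0:1  1:665  2:339  3:438  4:1409  5:511  6:1306  7:934
  8:848  9:414  10:1665  11:483  12:929  13:1577  14:746  15:1502
  16:1546  17:401  18:1128  19:130  20:1316  21:1503  22:184  23:740
  24:1566  25:1539  26:1827  27:782  28:1118  29:1588  30:1980  31:1177
Giant step factor: 665^(-32) ≡ 1454 (mod 2027).
Scan 1931·1454^i mod 2027 for i = 0, 1, …:
  i=0: 1931   i=1: 279   i=2: 266   i=3: 1634
  i=4: 192   i=5: 1469   i=6: 1495   i=7: 786
  i=8: 1643   i=9: 1116     …   i=22: 1623
  i=23: 414
Match at i=23, j=9: n = 23·32 + 9 = 745.

745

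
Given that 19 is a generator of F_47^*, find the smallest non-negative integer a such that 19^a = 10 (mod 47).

Successive powers of 19 modulo 47:
  19^0=1  19^1=19  19^2=32  19^3=44  19^4=37  19^5=45
  19^6=9  19^7=30  19^8=6  19^9=20  19^10=4  19^11=29
  19^12=34  19^13=35  19^14=7  19^15=39  19^16=36  19^17=26
  19^18=24  19^19=33  19^20=16  19^21=22  19^22=42  19^23=46
  19^24=28  19^25=15  19^26=3  19^27=10
So 19^27 ≡ 10 (mod 47), giving a = 27.

27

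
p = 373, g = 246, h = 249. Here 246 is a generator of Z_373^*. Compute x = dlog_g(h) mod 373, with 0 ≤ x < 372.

58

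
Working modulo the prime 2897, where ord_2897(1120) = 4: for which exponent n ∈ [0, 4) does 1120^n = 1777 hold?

3

Successive powers of 1120 modulo 2897:
  1120^0=1  1120^1=1120  1120^2=2896  1120^3=1777
So 1120^3 ≡ 1777 (mod 2897), giving n = 3.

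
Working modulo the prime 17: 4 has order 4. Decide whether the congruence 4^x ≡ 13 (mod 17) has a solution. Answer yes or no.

yes

⟨4⟩ has order 4; its elements mod 17 are {1, 4, 13, 16}.
13 is in this set.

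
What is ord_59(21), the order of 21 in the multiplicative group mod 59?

29

The order of 21 must divide p − 1 = 58 = 2 · 29.
Divisors: 1, 2, 29, 58.
Check each in increasing order: 21^1 ≡ 21;  21^2 ≡ 28;  21^29 ≡ 1.
Smallest exponent giving 1 is 29.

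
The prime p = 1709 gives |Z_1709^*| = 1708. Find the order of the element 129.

The order of 129 must divide p − 1 = 1708 = 2^2 · 7 · 61.
Divisors: 1, 2, 4, 7, 14, 28, 61, 122, 244, 427, 854, 1708.
Check each in increasing order: 129^1 ≡ 129;  129^2 ≡ 1260;  129^4 ≡ 1648;  129^7 ≡ 678;  129^14 ≡ 1672;  129^28 ≡ 1369;  129^61 ≡ 1575;  129^122 ≡ 866;  129^244 ≡ 1414;  129^427 ≡ 1.
Smallest exponent giving 1 is 427.

427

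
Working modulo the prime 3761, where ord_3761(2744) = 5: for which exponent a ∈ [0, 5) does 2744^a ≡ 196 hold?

4

Successive powers of 2744 modulo 3761:
  2744^0=1  2744^1=2744  2744^2=14  2744^3=806  2744^4=196
So 2744^4 ≡ 196 (mod 3761), giving a = 4.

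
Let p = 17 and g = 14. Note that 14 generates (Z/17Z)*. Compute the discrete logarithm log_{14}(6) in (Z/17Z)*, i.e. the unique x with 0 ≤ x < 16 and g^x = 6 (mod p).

Successive powers of 14 modulo 17:
  14^0=1  14^1=14  14^2=9  14^3=7  14^4=13  14^5=12
  14^6=15  14^7=6
So 14^7 ≡ 6 (mod 17), giving x = 7.

7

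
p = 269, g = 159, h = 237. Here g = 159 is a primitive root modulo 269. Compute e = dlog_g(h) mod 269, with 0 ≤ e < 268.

11

Successive powers of 159 modulo 269:
  159^0=1  159^1=159  159^2=264  159^3=12  159^4=25  159^5=209
  159^6=144  159^7=31  159^8=87  159^9=114  159^10=103  159^11=237
So 159^11 ≡ 237 (mod 269), giving e = 11.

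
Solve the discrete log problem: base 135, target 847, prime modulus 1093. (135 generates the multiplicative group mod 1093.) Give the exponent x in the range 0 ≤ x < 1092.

Baby-step giant-step with m = ceil(sqrt(1092)) = 34.
Baby table (135^j mod 1093 for j=0..33):
  0:1  1:135  2:737  3:32  4:1041  5:631  6:1024  7:522
  8:518  9:1071  10:309  11:181  12:389  13:51  14:327  15:425
  16:539  17:627  18:484  19:853  20:390  21:186  22:1064  23:457
  24:487  25:165  26:415  27:282  28:908  29:164  30:280  31:638
  32:876  33:216
Giant step factor: 135^(-34) ≡ 246 (mod 1093).
Scan 847·246^i mod 1093 for i = 0, 1, …:
  i=0: 847   i=1: 692   i=2: 817   i=3: 963
  i=4: 810   i=5: 334   i=6: 189   i=7: 588
  i=8: 372   i=9: 793     …   i=14: 354
  i=15: 737
Match at i=15, j=2: x = 15·34 + 2 = 512.

512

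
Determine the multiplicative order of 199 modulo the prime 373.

372

The order of 199 must divide p − 1 = 372 = 2^2 · 3 · 31.
Divisors: 1, 2, 3, 4, 6, 12, 31, 62, 93, 124, 186, 372.
Check each in increasing order: 199^1 ≡ 199;  199^2 ≡ 63;  199^3 ≡ 228;  199^4 ≡ 239;  199^6 ≡ 137;  199^12 ≡ 119;  199^31 ≡ 304;  199^62 ≡ 285;  199^93 ≡ 104;  199^124 ≡ 284;  199^186 ≡ 372;  199^372 ≡ 1.
Smallest exponent giving 1 is 372.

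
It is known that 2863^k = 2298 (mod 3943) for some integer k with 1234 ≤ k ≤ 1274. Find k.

1242

Compute 2863^1234 mod 3943 = 1771, then multiply by 2863 repeatedly:
  2863^1234=1771  2863^1235=3618  2863^1236=73  2863^1237=20  2863^1238=2058
  2863^1239=1212  2863^1240=116  2863^1241=896  2863^1242=2298
Found 2298 at exponent 1242.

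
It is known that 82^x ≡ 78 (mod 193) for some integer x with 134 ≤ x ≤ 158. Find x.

Compute 82^134 mod 193 = 187, then multiply by 82 repeatedly:
  82^134=187  82^135=87  82^136=186  82^137=5  82^138=24
  82^139=38  82^140=28  82^141=173  82^142=97  82^143=41
  82^144=81  82^145=80  82^146=191  82^147=29  82^148=62
  82^149=66  82^150=8  82^151=77  82^152=138  82^153=122
  82^154=161  82^155=78
Found 78 at exponent 155.

155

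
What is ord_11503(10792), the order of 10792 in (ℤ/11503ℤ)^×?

11502

The order of 10792 must divide p − 1 = 11502 = 2 · 3^4 · 71.
Divisors: 1, 2, 3, 6, 9, 18, 27, 54, 71, 81, 142, 162, 213, 426, 639, 1278, 1917, 3834, 5751, 11502.
Check each in increasing order: 10792^1 ≡ 10792;  10792^2 ≡ 10892;  10792^3 ≡ 8810;  10792^6 ≡ 5359;  10792^9 ≡ 4478;  10792^18 ≡ 2755;  10792^27 ≡ 5674;  10792^54 ≡ 8882;  10792^71 ≡ 3280;  10792^81 ≡ 1825;  10792^142 ≡ 3095;  10792^162 ≡ 6258;  10792^213 ≡ 5954;  10792^426 ≡ 9373;  10792^639 ≡ 5789;  10792^1278 ≡ 4282;  10792^1917 ≡ 11036;  10792^3834 ≡ 11035;  10792^5751 ≡ 11502;  10792^11502 ≡ 1.
Smallest exponent giving 1 is 11502.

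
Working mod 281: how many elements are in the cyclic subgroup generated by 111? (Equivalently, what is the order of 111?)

The order of 111 must divide p − 1 = 280 = 2^3 · 5 · 7.
Divisors: 1, 2, 4, 5, 7, 8, 10, 14, 20, 28, 35, 40, 56, 70, 140, 280.
Check each in increasing order: 111^1 ≡ 111;  111^2 ≡ 238;  111^4 ≡ 163;  111^5 ≡ 109;  111^7 ≡ 90;  111^8 ≡ 155;  111^10 ≡ 79;  111^14 ≡ 232;  111^20 ≡ 59;  111^28 ≡ 153;  111^35 ≡ 1.
Smallest exponent giving 1 is 35.

35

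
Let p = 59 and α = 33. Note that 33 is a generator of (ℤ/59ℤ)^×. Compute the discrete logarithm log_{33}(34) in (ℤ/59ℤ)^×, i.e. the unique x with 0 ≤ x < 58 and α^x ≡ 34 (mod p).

Baby-step giant-step with m = ceil(sqrt(58)) = 8.
Baby table (33^j mod 59 for j=0..7):
  0:1  1:33  2:27  3:6  4:21  5:44  6:36  7:8
Giant step factor: 33^(-8) ≡ 19 (mod 59).
Scan 34·19^i mod 59 for i = 0, 1, …:
  i=0: 34   i=1: 56   i=2: 2   i=3: 38
  i=4: 14   i=5: 30   i=6: 39   i=7: 33
Match at i=7, j=1: x = 7·8 + 1 = 57.

57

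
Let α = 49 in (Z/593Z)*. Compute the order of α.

The order of 49 must divide p − 1 = 592 = 2^4 · 37.
Divisors: 1, 2, 4, 8, 16, 37, 74, 148, 296, 592.
Check each in increasing order: 49^1 ≡ 49;  49^2 ≡ 29;  49^4 ≡ 248;  49^8 ≡ 425;  49^16 ≡ 353;  49^37 ≡ 534;  49^74 ≡ 516;  49^148 ≡ 592;  49^296 ≡ 1.
Smallest exponent giving 1 is 296.

296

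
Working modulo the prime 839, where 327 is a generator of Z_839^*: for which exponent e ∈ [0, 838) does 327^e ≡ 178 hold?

Baby-step giant-step with m = ceil(sqrt(838)) = 29.
Baby table (327^j mod 839 for j=0..28):
  0:1  1:327  2:376  3:458  4:424  5:213  6:14  7:383
  8:230  9:539  10:63  11:465  12:196  13:328  14:703  15:834
  16:43  17:637  18:227  19:397  20:613  21:769  22:602  23:528
  24:661  25:524  26:192  27:698  28:38
Giant step factor: 327^(-29) ≡ 248 (mod 839).
Scan 178·248^i mod 839 for i = 0, 1, …:
  i=0: 178   i=1: 516   i=2: 440   i=3: 50
  i=4: 654   i=5: 265   i=6: 278   i=7: 146
  i=8: 131   i=9: 606     …   i=14: 346
  i=15: 230
Match at i=15, j=8: e = 15·29 + 8 = 443.

443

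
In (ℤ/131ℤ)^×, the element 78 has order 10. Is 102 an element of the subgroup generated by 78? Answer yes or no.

no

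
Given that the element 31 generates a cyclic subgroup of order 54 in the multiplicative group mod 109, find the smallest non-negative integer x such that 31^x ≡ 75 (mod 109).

Successive powers of 31 modulo 109:
  31^0=1  31^1=31  31^2=89  31^3=34  31^4=73  31^5=83
  31^6=66  31^7=84  31^8=97  31^9=64  31^10=22  31^11=28
  31^12=105  31^13=94  31^14=80  31^15=82  31^16=35  31^17=104
  31^18=63  31^19=100  31^20=48  31^21=71  31^22=21  31^23=106
  31^24=16  31^25=60  31^26=7  31^27=108  31^28=78  31^29=20
  31^30=75
So 31^30 ≡ 75 (mod 109), giving x = 30.

30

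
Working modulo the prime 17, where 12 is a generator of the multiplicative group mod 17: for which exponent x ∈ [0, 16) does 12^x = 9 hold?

Successive powers of 12 modulo 17:
  12^0=1  12^1=12  12^2=8  12^3=11  12^4=13  12^5=3
  12^6=2  12^7=7  12^8=16  12^9=5  12^10=9
So 12^10 ≡ 9 (mod 17), giving x = 10.

10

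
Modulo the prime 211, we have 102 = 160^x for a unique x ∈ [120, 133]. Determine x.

Compute 160^120 mod 211 = 123, then multiply by 160 repeatedly:
  160^120=123  160^121=57  160^122=47  160^123=135  160^124=78
  160^125=31  160^126=107  160^127=29  160^128=209  160^129=102
Found 102 at exponent 129.

129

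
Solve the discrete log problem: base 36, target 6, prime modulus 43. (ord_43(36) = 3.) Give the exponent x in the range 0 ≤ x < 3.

2

Successive powers of 36 modulo 43:
  36^0=1  36^1=36  36^2=6
So 36^2 ≡ 6 (mod 43), giving x = 2.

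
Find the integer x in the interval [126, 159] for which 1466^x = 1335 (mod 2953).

Compute 1466^126 mod 2953 = 276, then multiply by 1466 repeatedly:
  1466^126=276  1466^127=55  1466^128=899  1466^129=896  1466^130=2404
  1466^131=1335
Found 1335 at exponent 131.

131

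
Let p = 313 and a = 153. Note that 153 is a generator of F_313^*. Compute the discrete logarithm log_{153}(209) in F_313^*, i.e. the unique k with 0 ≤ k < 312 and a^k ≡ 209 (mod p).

Baby-step giant-step with m = ceil(sqrt(312)) = 18.
Baby table (153^j mod 313 for j=0..17):
  0:1  1:153  2:247  3:231  4:287  5:91  6:151  7:254
  8:50  9:138  10:143  11:282  12:265  13:168  14:38  15:180
  16:309  17:14
Giant step factor: 153^(-18) ≡ 198 (mod 313).
Scan 209·198^i mod 313 for i = 0, 1, …:
  i=0: 209   i=1: 66   i=2: 235   i=3: 206
  i=4: 98   i=5: 311   i=6: 230   i=7: 155
  i=8: 16   i=9: 38
Match at i=9, j=14: k = 9·18 + 14 = 176.

176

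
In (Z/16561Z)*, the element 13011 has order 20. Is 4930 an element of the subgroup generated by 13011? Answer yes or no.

yes

4930 ∈ ⟨13011⟩ iff 4930^20 ≡ 1 (mod 16561), since |⟨13011⟩| = 20.
4930^20 mod 16561 = 1.
Since 1 = 1, 4930 lies in the subgroup.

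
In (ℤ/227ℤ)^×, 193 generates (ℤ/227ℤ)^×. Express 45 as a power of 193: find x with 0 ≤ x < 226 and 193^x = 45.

Baby-step giant-step with m = ceil(sqrt(226)) = 16.
Baby table (193^j mod 227 for j=0..15):
  0:1  1:193  2:21  3:194  4:214  5:215  6:181  7:202
  8:169  9:156  10:144  11:98  12:73  13:15  14:171  15:88
Giant step factor: 193^(-16) ≡ 155 (mod 227).
Scan 45·155^i mod 227 for i = 0, 1, …:
  i=0: 45   i=1: 165   i=2: 151   i=3: 24
  i=4: 88
Match at i=4, j=15: x = 4·16 + 15 = 79.

79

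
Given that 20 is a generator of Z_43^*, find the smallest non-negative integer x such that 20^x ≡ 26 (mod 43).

5

Baby-step giant-step with m = ceil(sqrt(42)) = 7.
Baby table (20^j mod 43 for j=0..6):
  0:1  1:20  2:13  3:2  4:40  5:26  6:4
Giant step factor: 20^(-7) ≡ 7 (mod 43).
Scan 26·7^i mod 43 for i = 0, 1, …:
  i=0: 26
Match at i=0, j=5: x = 0·7 + 5 = 5.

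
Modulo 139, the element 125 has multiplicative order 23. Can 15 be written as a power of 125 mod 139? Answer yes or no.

no

⟨125⟩ has order 23; its elements mod 139 are {1, 6, 34, 36, 44, 45, 52, 55, 57, 63, 64, 65, 77, 79, 80, 91, 100, 106, 112, 116, 125, 129, 131}.
15 is not in this set.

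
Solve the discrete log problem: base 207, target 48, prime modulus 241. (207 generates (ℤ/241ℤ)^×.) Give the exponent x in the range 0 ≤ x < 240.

102

Baby-step giant-step with m = ceil(sqrt(240)) = 16.
Baby table (207^j mod 241 for j=0..15):
  0:1  1:207  2:192  3:220  4:232  5:65  6:200  7:189
  8:81  9:138  10:128  11:227  12:235  13:204  14:53  15:126
Giant step factor: 207^(-16) ≡ 183 (mod 241).
Scan 48·183^i mod 241 for i = 0, 1, …:
  i=0: 48   i=1: 108   i=2: 2   i=3: 125
  i=4: 221   i=5: 196   i=6: 200
Match at i=6, j=6: x = 6·16 + 6 = 102.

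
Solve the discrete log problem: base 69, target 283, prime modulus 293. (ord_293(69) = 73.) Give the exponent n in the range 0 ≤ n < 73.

Baby-step giant-step with m = ceil(sqrt(73)) = 9.
Baby table (69^j mod 293 for j=0..8):
  0:1  1:69  2:73  3:56  4:55  5:279  6:206  7:150
  8:95
Giant step factor: 69^(-9) ≡ 250 (mod 293).
Scan 283·250^i mod 293 for i = 0, 1, …:
  i=0: 283   i=1: 137   i=2: 262   i=3: 161
  i=4: 109   i=5: 1
Match at i=5, j=0: n = 5·9 + 0 = 45.

45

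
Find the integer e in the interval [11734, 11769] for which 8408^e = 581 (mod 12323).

Compute 8408^11734 mod 12323 = 591, then multiply by 8408 repeatedly:
  8408^11734=591  8408^11735=2959  8408^11736=11458  8408^11737=9973  8408^11738=7292
  8408^11739=4211  8408^11740=2109  8408^11741=11998  8408^11742=3106  8408^11743=2811
  8408^11744=11697  8408^11745=10836  8408^11746=5149  8408^11747=2093  8408^11748=700
  8408^11749=7529  8408^11750=581
Found 581 at exponent 11750.

11750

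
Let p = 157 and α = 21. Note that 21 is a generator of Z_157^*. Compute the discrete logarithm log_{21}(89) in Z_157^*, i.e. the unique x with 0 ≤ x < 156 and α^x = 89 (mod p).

76

Baby-step giant-step with m = ceil(sqrt(156)) = 13.
Baby table (21^j mod 157 for j=0..12):
  0:1  1:21  2:127  3:155  4:115  5:60  6:4  7:84
  8:37  9:149  10:146  11:83  12:16
Giant step factor: 21^(-13) ≡ 50 (mod 157).
Scan 89·50^i mod 157 for i = 0, 1, …:
  i=0: 89   i=1: 54   i=2: 31   i=3: 137
  i=4: 99   i=5: 83
Match at i=5, j=11: x = 5·13 + 11 = 76.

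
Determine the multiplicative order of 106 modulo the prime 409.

The order of 106 must divide p − 1 = 408 = 2^3 · 3 · 17.
Divisors: 1, 2, 3, 4, 6, 8, 12, 17, 24, 34, 51, 68, 102, 136, 204, 408.
Check each in increasing order: 106^1 ≡ 106;  106^2 ≡ 193;  106^3 ≡ 8;  106^4 ≡ 30;  106^6 ≡ 64;  106^8 ≡ 82;  106^12 ≡ 6;  106^17 ≡ 266;  106^24 ≡ 36;  106^34 ≡ 408;  106^51 ≡ 143;  106^68 ≡ 1.
Smallest exponent giving 1 is 68.

68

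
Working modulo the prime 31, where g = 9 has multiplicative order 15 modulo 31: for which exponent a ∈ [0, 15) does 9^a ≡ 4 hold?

9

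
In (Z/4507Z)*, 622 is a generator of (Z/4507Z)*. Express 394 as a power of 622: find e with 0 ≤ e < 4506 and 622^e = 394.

2651

Baby-step giant-step with m = ceil(sqrt(4506)) = 68.
Baby table (622^j mod 4507 for j=0..67):
  0:1  1:622  2:3789  3:4104  4:1726  5:906  6:157  7:3007
  8:4456  9:4334  10:562  11:2525  12:2114  13:3371  14:1007  15:4388
  16:2601  17:4316  18:2887  19:1928  20:354  21:3852  22:2727  23:1562
  24:2559  25:727  26:1494  27:826  28:4481  29:1856  30:640  31:1464
  32:194  33:3486  34:425  35:2944  36:1326  37:4498  38:3416  39:1955
  40:3627  41:2494  42:860  43:3094  44:4486  45:459  46:1557  47:3956
  48:4317  49:3509  50:1210  51:4458  52:1071  53:3633  54:1719  55:1059
  56:676  57:1321  58:1388  59:2499  60:3970  61:4011  62:2471  63:75
  64:1580  65:234  66:1324  67:3254
Giant step factor: 622^(-68) ≡ 614 (mod 4507).
Scan 394·614^i mod 4507 for i = 0, 1, …:
  i=0: 394   i=1: 3045   i=2: 3732   i=3: 1892
  i=4: 3389   i=5: 3119   i=6: 4098   i=7: 1266
  i=8: 2120   i=9: 3664     …   i=37: 387
  i=38: 3254
Match at i=38, j=67: e = 38·68 + 67 = 2651.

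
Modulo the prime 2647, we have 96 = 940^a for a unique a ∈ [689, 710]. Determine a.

Compute 940^689 mod 2647 = 2296, then multiply by 940 repeatedly:
  940^689=2296  940^690=935  940^691=96
Found 96 at exponent 691.

691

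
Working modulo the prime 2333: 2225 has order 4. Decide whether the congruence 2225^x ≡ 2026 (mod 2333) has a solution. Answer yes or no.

2026 ∈ ⟨2225⟩ iff 2026^4 ≡ 1 (mod 2333), since |⟨2225⟩| = 4.
2026^4 mod 2333 = 2164.
Since 2164 ≠ 1, 2026 does not lie in the subgroup.

no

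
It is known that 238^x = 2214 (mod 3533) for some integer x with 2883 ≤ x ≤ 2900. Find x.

Compute 238^2883 mod 3533 = 847, then multiply by 238 repeatedly:
  238^2883=847  238^2884=205  238^2885=2861  238^2886=2582  238^2887=3307
  238^2888=2740  238^2889=2048  238^2890=3403  238^2891=857  238^2892=2585
  238^2893=488  238^2894=3088  238^2895=80  238^2896=1375  238^2897=2214
Found 2214 at exponent 2897.

2897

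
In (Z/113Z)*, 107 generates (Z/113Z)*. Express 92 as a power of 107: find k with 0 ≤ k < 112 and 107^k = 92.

Baby-step giant-step with m = ceil(sqrt(112)) = 11.
Baby table (107^j mod 113 for j=0..10):
  0:1  1:107  2:36  3:10  4:53  5:21  6:100  7:78
  8:97  9:96  10:102
Giant step factor: 107^(-11) ≡ 12 (mod 113).
Scan 92·12^i mod 113 for i = 0, 1, …:
  i=0: 92   i=1: 87   i=2: 27   i=3: 98
  i=4: 46   i=5: 100
Match at i=5, j=6: k = 5·11 + 6 = 61.

61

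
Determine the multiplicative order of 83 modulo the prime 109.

54

The order of 83 must divide p − 1 = 108 = 2^2 · 3^3.
Divisors: 1, 2, 3, 4, 6, 9, 12, 18, 27, 36, 54, 108.
Check each in increasing order: 83^1 ≡ 83;  83^2 ≡ 22;  83^3 ≡ 82;  83^4 ≡ 48;  83^6 ≡ 75;  83^9 ≡ 46;  83^12 ≡ 66;  83^18 ≡ 45;  83^27 ≡ 108;  83^36 ≡ 63;  83^54 ≡ 1.
Smallest exponent giving 1 is 54.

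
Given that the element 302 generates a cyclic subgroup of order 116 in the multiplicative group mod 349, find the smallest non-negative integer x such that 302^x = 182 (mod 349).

Baby-step giant-step with m = ceil(sqrt(116)) = 11.
Baby table (302^j mod 349 for j=0..10):
  0:1  1:302  2:115  3:179  4:312  5:343  6:282  7:8
  8:322  9:222  10:36
Giant step factor: 302^(-11) ≡ 270 (mod 349).
Scan 182·270^i mod 349 for i = 0, 1, …:
  i=0: 182   i=1: 280   i=2: 216   i=3: 37
  i=4: 218   i=5: 228   i=6: 136   i=7: 75
  i=8: 8
Match at i=8, j=7: x = 8·11 + 7 = 95.

95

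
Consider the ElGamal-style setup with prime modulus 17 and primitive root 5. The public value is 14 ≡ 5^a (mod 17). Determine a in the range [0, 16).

5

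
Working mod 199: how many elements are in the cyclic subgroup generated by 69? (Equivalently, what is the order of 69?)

The order of 69 must divide p − 1 = 198 = 2 · 3^2 · 11.
Divisors: 1, 2, 3, 6, 9, 11, 18, 22, 33, 66, 99, 198.
Check each in increasing order: 69^1 ≡ 69;  69^2 ≡ 184;  69^3 ≡ 159;  69^6 ≡ 8;  69^9 ≡ 78;  69^11 ≡ 24;  69^18 ≡ 114;  69^22 ≡ 178;  69^33 ≡ 93;  69^66 ≡ 92;  69^99 ≡ 198;  69^198 ≡ 1.
Smallest exponent giving 1 is 198.

198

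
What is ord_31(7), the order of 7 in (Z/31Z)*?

The order of 7 must divide p − 1 = 30 = 2 · 3 · 5.
Divisors: 1, 2, 3, 5, 6, 10, 15, 30.
Check each in increasing order: 7^1 ≡ 7;  7^2 ≡ 18;  7^3 ≡ 2;  7^5 ≡ 5;  7^6 ≡ 4;  7^10 ≡ 25;  7^15 ≡ 1.
Smallest exponent giving 1 is 15.

15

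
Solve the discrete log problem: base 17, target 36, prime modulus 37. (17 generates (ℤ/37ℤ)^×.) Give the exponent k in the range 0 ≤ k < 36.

18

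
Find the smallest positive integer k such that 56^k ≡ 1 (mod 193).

The order of 56 must divide p − 1 = 192 = 2^6 · 3.
Divisors: 1, 2, 3, 4, 6, 8, 12, 16, 24, 32, 48, 64, 96, 192.
Check each in increasing order: 56^1 ≡ 56;  56^2 ≡ 48;  56^3 ≡ 179;  56^4 ≡ 181;  56^6 ≡ 3;  56^8 ≡ 144;  56^12 ≡ 9;  56^16 ≡ 85;  56^24 ≡ 81;  56^32 ≡ 84;  56^48 ≡ 192;  56^64 ≡ 108;  56^96 ≡ 1.
Smallest exponent giving 1 is 96.

96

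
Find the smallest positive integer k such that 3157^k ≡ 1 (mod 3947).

1973

The order of 3157 must divide p − 1 = 3946 = 2 · 1973.
Divisors: 1, 2, 1973, 3946.
Check each in increasing order: 3157^1 ≡ 3157;  3157^2 ≡ 474;  3157^1973 ≡ 1.
Smallest exponent giving 1 is 1973.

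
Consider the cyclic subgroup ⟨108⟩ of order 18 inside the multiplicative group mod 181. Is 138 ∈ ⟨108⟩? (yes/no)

138 ∈ ⟨108⟩ iff 138^18 ≡ 1 (mod 181), since |⟨108⟩| = 18.
138^18 mod 181 = 1.
Since 1 = 1, 138 lies in the subgroup.

yes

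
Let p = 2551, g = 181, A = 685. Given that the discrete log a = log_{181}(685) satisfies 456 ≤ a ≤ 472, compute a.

Compute 181^456 mod 2551 = 1039, then multiply by 181 repeatedly:
  181^456=1039  181^457=1836  181^458=686  181^459=1718  181^460=2287
  181^461=685
Found 685 at exponent 461.

461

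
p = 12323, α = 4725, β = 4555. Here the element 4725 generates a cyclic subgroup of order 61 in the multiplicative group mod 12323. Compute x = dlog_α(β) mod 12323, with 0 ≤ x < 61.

Baby-step giant-step with m = ceil(sqrt(61)) = 8.
Baby table (4725^j mod 12323 for j=0..7):
  0:1  1:4725  2:8672  3:1225  4:8638  5:774  6:9542  7:8416
Giant step factor: 4725^(-8) ≡ 9896 (mod 12323).
Scan 4555·9896^i mod 12323 for i = 0, 1, …:
  i=0: 4555   i=1: 11069   i=2: 12000   i=3: 7572
  i=4: 8672
Match at i=4, j=2: x = 4·8 + 2 = 34.

34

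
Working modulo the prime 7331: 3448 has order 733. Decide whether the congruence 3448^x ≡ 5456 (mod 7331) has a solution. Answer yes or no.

no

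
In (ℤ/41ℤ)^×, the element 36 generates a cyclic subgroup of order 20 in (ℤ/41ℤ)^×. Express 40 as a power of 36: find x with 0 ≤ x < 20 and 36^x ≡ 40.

10

Successive powers of 36 modulo 41:
  36^0=1  36^1=36  36^2=25  36^3=39  36^4=10  36^5=32
  36^6=4  36^7=21  36^8=18  36^9=33  36^10=40
So 36^10 ≡ 40 (mod 41), giving x = 10.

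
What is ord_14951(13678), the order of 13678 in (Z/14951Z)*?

The order of 13678 must divide p − 1 = 14950 = 2 · 5^2 · 13 · 23.
Divisors: 1, 2, 5, 10, 13, 23, 25, 26, 46, 50, 65, 115, 130, 230, 299, 325, 575, 598, 650, 1150, 1495, 2990, 7475, 14950.
Check each in increasing order: 13678^1 ≡ 13678;  13678^2 ≡ 5821;  13678^5 ≡ 13308;  13678^10 ≡ 8269;  13678^13 ≡ 11171;  13678^23 ≡ 5721;  13678^25 ≡ 6064;  13678^26 ≡ 10195;  13678^46 ≡ 2102;  13678^50 ≡ 7587;  13678^65 ≡ 7475;  13678^115 ≡ 3682;  13678^130 ≡ 3738;  13678^230 ≡ 11518;  13678^299 ≡ 2280;  13678^325 ≡ 10746;  13678^575 ≡ 14323;  13678^598 ≡ 10403;  13678^650 ≡ 9943;  13678^1150 ≡ 5658;  13678^1495 ≡ 4702;  13678^2990 ≡ 11226;  13678^7475 ≡ 14950;  13678^14950 ≡ 1.
Smallest exponent giving 1 is 14950.

14950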